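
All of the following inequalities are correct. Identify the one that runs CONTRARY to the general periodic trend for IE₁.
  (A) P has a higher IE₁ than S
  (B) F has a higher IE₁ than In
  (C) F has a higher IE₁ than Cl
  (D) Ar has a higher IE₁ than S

(A)

The general trend: IE₁ increases across a period and decreases down a group.
(A) P (period 3, group 15) vs S (period 3, group 16): the stated order contradicts the simple trend.
(B) F (period 2, group 17) vs In (period 5, group 13): the stated order agrees with the simple trend.
(C) F (period 2, group 17) vs Cl (period 3, group 17): the stated order agrees with the simple trend.
(D) Ar (period 3, group 18) vs S (period 3, group 16): the stated order agrees with the simple trend.
The exception is (A): S (3p⁴) ionizes more easily than half-filled P (3p³) because the paired 3p electron in S is pushed out by e⁻–e⁻ repulsion.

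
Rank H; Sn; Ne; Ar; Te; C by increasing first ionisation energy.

Sn < Te < C < H < Ar < Ne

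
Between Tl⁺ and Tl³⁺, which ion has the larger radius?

Tl⁺

Both ions have Z = 81 protons, but Tl³⁺ has lost more electrons, so its remaining electrons feel a larger effective nuclear charge per electron and are pulled in more tightly.
Higher positive charge → smaller ion, so Tl⁺ > Tl³⁺.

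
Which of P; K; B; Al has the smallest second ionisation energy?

Al

After 1 electron has been removed, what remains? P⁺ still has 4 valence electrons; K⁺ is the bare [Ar] core; B⁺ still has 2 valence electrons; Al⁺ still has 2 valence electrons.
Core electrons are held far more tightly than valence electrons, so K tops the IE_2 order.
Valence configurations: P⁺ [Ne]3s²3p², B⁺ [He]2s², Al⁺ [Ne]3s².
Tabulated IE_2 (kJ/mol): P 1907, K 3052, B 2427, Al 1817.
Putting it together, IE_2: Al < P < B < K.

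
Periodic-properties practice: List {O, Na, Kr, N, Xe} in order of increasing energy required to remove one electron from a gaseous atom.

Na, Xe, O, Kr, N

N is in period 2, group 15; O is in period 2, group 16; Na is in period 3, group 1; Kr is in period 4, group 18; Xe is in period 5, group 18.
First ionization energy rises across a period (greater Z_eff holds electrons more tightly) and falls down a group (valence electrons are farther from the nucleus).
Neither a single period nor a single group — weigh both effects.
Xe > Na: the two effects oppose for this pair; the across-period effect wins (1170 vs 496 kJ/mol).
O > Xe: the two effects oppose for this pair; the down-group effect wins (1314 vs 1170 kJ/mol).
Kr > O: period and group pull opposite ways; the across-period shift dominates (1351 vs 1314 kJ/mol).
N > Kr: period and group pull opposite ways; the down-group shift dominates (1402 vs 1351 kJ/mol).
Note the exception: N has a higher first ionization energy than O, contrary to the simple trend — pairing an electron in O's 2p⁴ costs repulsion energy, so O ionizes more easily than half-filled N (2p³).
Tabulated first ionization energy (kJ/mol): N 1402, O 1314, Na 496, Kr 1351, Xe 1170.
So from lowest to highest: Na < Xe < O < Kr < N.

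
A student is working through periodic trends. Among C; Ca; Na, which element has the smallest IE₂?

After 1 electron has been removed, what remains? C⁺ still has 3 valence electrons; Ca⁺ still has 1 valence electron; Na⁺ is the bare [Ne] core.
Pulling an electron out of a noble-gas core costs far more than removing a remaining valence electron, so Na sits at the high end of IE_2.
Valence configurations: C⁺ [He]2s²2p¹, Ca⁺ [Ar]4s¹.
Approximate IE_2 values (kJ/mol): C 2353, Ca 1145, Na 4562.
Hence IE_2: Ca < C < Na.

Ca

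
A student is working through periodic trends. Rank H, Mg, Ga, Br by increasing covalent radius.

H < Br < Ga < Mg

H is in period 1, group 1; Mg is in period 3, group 2; Ga is in period 4, group 13; Br is in period 4, group 17.
Radius decreases left→right (rising Z_eff, same n) and increases top→bottom (higher n).
Here both period and group differ, so the two effects have to be weighed against each other.
Br > H: the two effects oppose for this pair; the down-group effect wins (114 vs 32 pm).
Ga > Br: Ga lies to the left of Br in period 4, so the across-period effect alone puts Ga larger.
Mg > Ga: period and group pull opposite ways; the across-period shift dominates (139 vs 124 pm).
Tabulated atomic radius (pm): H 32, Mg 139, Ga 124, Br 114.
So from smallest to largest: H < Br < Ga < Mg.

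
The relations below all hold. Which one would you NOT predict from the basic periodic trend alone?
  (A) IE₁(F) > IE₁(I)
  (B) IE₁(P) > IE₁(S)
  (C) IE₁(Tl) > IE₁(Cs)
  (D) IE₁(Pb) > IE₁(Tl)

(B)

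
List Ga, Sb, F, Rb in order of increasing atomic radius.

F, Ga, Sb, Rb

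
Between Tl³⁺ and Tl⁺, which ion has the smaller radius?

Both ions have Z = 81 protons, but Tl³⁺ has lost more electrons, so its remaining electrons feel a larger effective nuclear charge per electron and are pulled in more tightly.
Higher positive charge → smaller ion, so Tl⁺ > Tl³⁺.

Tl³⁺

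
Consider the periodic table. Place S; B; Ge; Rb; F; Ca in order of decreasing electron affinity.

EA tends to increase across a period and decrease down a group, though the pattern is less regular than for IE or radius.
These span different periods and groups, so the two trends combine.
B > Ca: both effects reinforce here, so B is clearly the higher of the two.
Rb > B: this pair runs against the simple trend — see the exception note.
Ge > Rb: relative to Rb, both the across-period and down-group shifts push Ge's electron affinity up.
S > Ge: relative to Ge, both the across-period and down-group shifts push S's electron affinity up.
F > S: relative to S, both the across-period and down-group shifts push F's electron affinity up.
Note the exception: Rb has a higher electron affinity than B, contrary to the simple trend — B's ns²np¹ configuration gives only a small electron affinity — the sparsely filled np subshell binds an added electron weakly.
Note the exception: Rb has a higher electron affinity than Ca, contrary to the simple trend — adding an electron to Ca (ns²) has to open a new, higher-energy np subshell, which is unfavourable.
Tabulated electron affinity (kJ/mol): B 27, F 328, S 200, Ca 2, Ge 119, Rb 47.
So from highest to lowest: F > S > Ge > Rb > B > Ca.

F > S > Ge > Rb > B > Ca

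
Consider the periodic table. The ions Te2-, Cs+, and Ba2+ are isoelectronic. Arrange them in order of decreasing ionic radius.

All of these have 54 electrons, so size is governed by nuclear charge alone: the more protons, the stronger the pull on the same electron cloud, and the smaller the ion.
Nuclear charges: Ba2+ (Z=56), Cs+ (Z=55), Te2- (Z=52).
Largest to smallest: Te2- > Cs+ > Ba2+.

Te2-, Cs+, Ba2+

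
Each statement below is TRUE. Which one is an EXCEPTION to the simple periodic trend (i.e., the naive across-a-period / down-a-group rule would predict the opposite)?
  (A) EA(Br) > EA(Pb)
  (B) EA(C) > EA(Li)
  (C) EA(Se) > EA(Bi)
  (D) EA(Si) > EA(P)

The general trend: electron affinity increases across a period and decreases down a group.
(A) Br (period 4, group 17) vs Pb (period 6, group 14): the stated order agrees with the simple trend.
(B) C (period 2, group 14) vs Li (period 2, group 1): the stated order agrees with the simple trend.
(C) Se (period 4, group 16) vs Bi (period 6, group 15): the stated order agrees with the simple trend.
(D) Si (period 3, group 14) vs P (period 3, group 15): the stated order contradicts the simple trend.
The exception is (D): adding an electron to P's half-filled 3p³ is unfavourable, so Si (3p²) has the more exothermic EA.

(D)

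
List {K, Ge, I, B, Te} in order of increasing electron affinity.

B < K < Ge < Te < I

B is in period 2, group 13; K is in period 4, group 1; Ge is in period 4, group 14; Te is in period 5, group 16; I is in period 5, group 17.
Atoms with high Z_eff and room in the valence shell (especially the halogens) have the most exothermic electron affinities.
These span different periods and groups, so the two trends combine.
K > B: this pair runs against the simple trend — see the exception note.
Ge > K: Ge lies to the right of K in period 4, so the across-period effect alone puts Ge higher.
Te > Ge: period and group pull opposite ways; the across-period shift dominates (190 vs 119 kJ/mol).
I > Te: I lies to the right of Te in period 5, so the across-period effect alone puts I higher.
Note the exception: K has a higher electron affinity than B, contrary to the simple trend — B's ns²np¹ configuration gives only a small electron affinity — the sparsely filled np subshell binds an added electron weakly.
For reference (kJ/mol): B 27, K 48, Ge 119, Te 190, I 295.
So from lowest to highest: B < K < Ge < Te < I.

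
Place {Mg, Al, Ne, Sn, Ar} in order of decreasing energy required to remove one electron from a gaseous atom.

Ne > Ar > Mg > Sn > Al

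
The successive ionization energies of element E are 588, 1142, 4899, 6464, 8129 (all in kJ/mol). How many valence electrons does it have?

2

Look for the largest jump between consecutive ionization energies: IE3/IE2 ≈ 4.3, far larger than any earlier ratio.
That jump marks the point where a core electron is being removed. So the atom has 2 valence electrons.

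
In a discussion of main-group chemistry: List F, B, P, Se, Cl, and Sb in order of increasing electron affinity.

B < P < Sb < Se < F < Cl

B is in period 2, group 13; F is in period 2, group 17; P is in period 3, group 15; Cl is in period 3, group 17; Se is in period 4, group 16; Sb is in period 5, group 15.
Atoms with high Z_eff and room in the valence shell (especially the halogens) have the most exothermic electron affinities.
Here both period and group differ, so the two effects have to be weighed against each other.
P > B: the two effects oppose for this pair; the across-period effect wins (72 vs 27 kJ/mol).
Sb > P: this pair runs against the simple trend — see the exception note.
Se > Sb: relative to Sb, both the across-period and down-group shifts push Se's electron affinity up.
F > Se: relative to Se, both the across-period and down-group shifts push F's electron affinity up.
Cl > F: this pair runs against the simple trend — see the exception note.
Note the exception: Sb has a higher electron affinity than P, contrary to the simple trend — both are half-filled np³, but the pairing/repulsion penalty for the added electron shrinks as the p orbitals become larger and more diffuse down the group, and for Sb that outweighs the weaker nuclear attraction.
Note the exception: Cl has a higher electron affinity than F, contrary to the simple trend — F's small 2p subshell makes the incoming electron feel strong e⁻–e⁻ repulsion, so Cl actually releases more energy on gaining an electron.
Tabulated electron affinity (kJ/mol): B 27, F 328, P 72, Cl 349, Se 195, Sb 103.
So from lowest to highest: B < P < Sb < Se < F < Cl.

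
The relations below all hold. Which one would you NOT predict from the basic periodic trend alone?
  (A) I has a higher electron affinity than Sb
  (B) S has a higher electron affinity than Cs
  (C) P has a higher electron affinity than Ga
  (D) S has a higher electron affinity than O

(D)

The general trend: electron affinity increases across a period and decreases down a group.
(A) I (period 5, group 17) vs Sb (period 5, group 15): the stated order agrees with the simple trend.
(B) S (period 3, group 16) vs Cs (period 6, group 1): the stated order agrees with the simple trend.
(C) P (period 3, group 15) vs Ga (period 4, group 13): the stated order agrees with the simple trend.
(D) S (period 3, group 16) vs O (period 2, group 16): the stated order contradicts the simple trend.
The exception is (D): the compact 2p subshell of O repels the added electron more than S's larger 3p does.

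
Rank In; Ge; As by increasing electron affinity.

In, As, Ge

Ge is in period 4, group 14; As is in period 4, group 15; In is in period 5, group 13.
EA tends to increase across a period and decrease down a group, though the pattern is less regular than for IE or radius.
Here both period and group differ, so the two effects have to be weighed against each other.
As > In: both effects reinforce here, so As is clearly the higher of the two.
Ge > As: this pair runs against the simple trend — see the exception note.
Note the exception: Ge has a higher electron affinity than As, contrary to the simple trend — adding an electron to As's half-filled 4p³ is unfavourable, so Ge (4p²) has the more exothermic EA.
Tabulated electron affinity (kJ/mol): Ge 119, As 78, In 29.
So from lowest to highest: In < As < Ge.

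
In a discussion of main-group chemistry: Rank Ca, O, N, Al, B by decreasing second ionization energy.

O, N, B, Al, Ca

IE_2 is the cost of taking one more electron from the +1 cation: Ca⁺ still has 1 valence electron; O⁺ still has 5 valence electrons; N⁺ still has 4 valence electrons; Al⁺ still has 2 valence electrons; B⁺ still has 2 valence electrons.
All are still removing valence electrons, so compare the +1 ions as you would atoms: IE_2 generally rises across a period (higher Z_eff) and falls down a group (larger shell), subject to the usual subshell exceptions.
Valence configurations: Ca⁺ [Ar]4s¹, O⁺ [He]2s²2p³, N⁺ [He]2s²2p², Al⁺ [Ne]3s², B⁺ [He]2s².
Tabulated IE_2 (kJ/mol): Ca 1145, O 3388, N 2856, Al 1817, B 2427.
Overall IE_2 order: Ca < Al < B < N < O.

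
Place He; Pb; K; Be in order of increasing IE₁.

K < Pb < Be < He

He is in period 1, group 18; Be is in period 2, group 2; K is in period 4, group 1; Pb is in period 6, group 14.
IE₁ increases left→right with effective nuclear charge and decreases top→bottom as the valence shell moves farther out.
These span different periods and groups, so the two trends combine.
Pb > K: period and group pull opposite ways; the across-period shift dominates (716 vs 419 kJ/mol).
Be > Pb: the two effects oppose for this pair; the down-group effect wins (900 vs 716 kJ/mol).
He > Be: relative to Be, both the across-period and down-group shifts push He's first ionization energy up.
Approximate values (kJ/mol): He 2372, Be 900, K 419, Pb 716.
So from lowest to highest: K < Pb < Be < He.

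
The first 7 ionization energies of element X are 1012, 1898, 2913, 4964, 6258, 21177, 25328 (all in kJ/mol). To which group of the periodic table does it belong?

Group 15

Look for the largest jump between consecutive ionization energies: IE6/IE5 ≈ 3.4, far larger than any earlier ratio.
That jump marks the point where a core electron is being removed. So the atom has 5 valence electrons.
A main-group element with 5 valence electrons is in group 15.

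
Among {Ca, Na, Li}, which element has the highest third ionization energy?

Consider each +2 ion: Ca²⁺ is the bare [Ar] core; Na²⁺ is already 1 electron into the core; Li²⁺ is already 1 electron into the core.
All of these are removing an electron from a noble-gas core or deeper; the smaller core (lower principal quantum number) is held far more tightly, and within a period the higher nuclear charge binds the same core more tightly.
Approximate IE_3 values (kJ/mol): Ca 4912, Na 6910, Li 11815.
Hence IE_3: Ca < Na < Li.

Li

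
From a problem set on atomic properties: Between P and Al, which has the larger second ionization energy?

P

The second ionization energy removes an electron from the +1 ion. For each element: P⁺ still has 4 valence electrons; Al⁺ still has 2 valence electrons.
All are still removing valence electrons, so compare the +1 ions as you would atoms: IE_2 generally rises across a period (higher Z_eff) and falls down a group (larger shell), subject to the usual subshell exceptions.
Valence configurations: P⁺ [Ne]3s²3p², Al⁺ [Ne]3s².
The numbers (kJ/mol): P 1907, Al 1817.
Overall IE_2 order: Al < P.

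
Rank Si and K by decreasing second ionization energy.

K, Si

Consider each +1 ion: Si⁺ still has 3 valence electrons; K⁺ is the bare [Ar] core.
Breaking into a closed-shell core is much more expensive than removing a leftover valence electron — K has the largest IE_2 here.
Tabulated IE_2 (kJ/mol): Si 1577, K 3052.
Hence IE_2: Si < K.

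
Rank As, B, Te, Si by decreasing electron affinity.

EA tends to increase across a period and decrease down a group, though the pattern is less regular than for IE or radius.
These sit on a diagonal, where the across-period and down-group effects partly cancel.
As > B: the two effects oppose for this pair; the across-period effect wins (78 vs 27 kJ/mol).
Si > As: period and group pull opposite ways; the down-group shift dominates (134 vs 78 kJ/mol).
Te > Si: period and group pull opposite ways; the across-period shift dominates (190 vs 134 kJ/mol).
For reference (kJ/mol): B 27, Si 134, As 78, Te 190.
So from highest to lowest: Te > Si > As > B.

Te > Si > As > B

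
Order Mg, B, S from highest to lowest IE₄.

B > Mg > S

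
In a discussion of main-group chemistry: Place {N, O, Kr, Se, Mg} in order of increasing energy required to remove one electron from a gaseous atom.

IE₁ increases left→right with effective nuclear charge and decreases top→bottom as the valence shell moves farther out.
Neither a single period nor a single group — weigh both effects.
Se > Mg: period and group pull opposite ways; the across-period shift dominates (941 vs 738 kJ/mol).
O > Se: O sits above Se in group 16, so the down-group effect alone puts O higher.
Kr > O: period and group pull opposite ways; the across-period shift dominates (1351 vs 1314 kJ/mol).
N > Kr: the two effects oppose for this pair; the down-group effect wins (1402 vs 1351 kJ/mol).
Note the exception: N has a higher first ionization energy than O, contrary to the simple trend — pairing an electron in O's 2p⁴ costs repulsion energy, so O ionizes more easily than half-filled N (2p³).
Tabulated first ionization energy (kJ/mol): N 1402, O 1314, Mg 738, Se 941, Kr 1351.
So from lowest to highest: Mg < Se < O < Kr < N.

Mg, Se, O, Kr, N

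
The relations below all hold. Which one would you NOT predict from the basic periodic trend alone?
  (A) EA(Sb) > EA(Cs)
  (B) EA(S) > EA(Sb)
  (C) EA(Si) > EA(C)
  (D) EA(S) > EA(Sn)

(C)

The general trend: electron affinity increases across a period and decreases down a group.
(A) Sb (period 5, group 15) vs Cs (period 6, group 1): the stated order agrees with the simple trend.
(B) S (period 3, group 16) vs Sb (period 5, group 15): the stated order agrees with the simple trend.
(C) Si (period 3, group 14) vs C (period 2, group 14): the stated order contradicts the simple trend.
(D) S (period 3, group 16) vs Sn (period 5, group 14): the stated order agrees with the simple trend.
The exception is (C): Si's larger, more diffuse 3p orbitals accept an added electron slightly more readily than C's compact 2p.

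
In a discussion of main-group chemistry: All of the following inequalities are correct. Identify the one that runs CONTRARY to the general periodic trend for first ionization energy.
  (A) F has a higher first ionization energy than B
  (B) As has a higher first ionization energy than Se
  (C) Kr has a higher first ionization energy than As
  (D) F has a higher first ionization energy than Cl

(B)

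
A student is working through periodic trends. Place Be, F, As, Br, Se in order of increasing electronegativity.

Be < As < Se < Br < F

EN rises left→right (higher Z_eff, smaller atoms) and falls top→bottom (larger, more shielded atoms).
Here both period and group differ, so the two effects have to be weighed against each other.
As > Be: period and group pull opposite ways; the across-period shift dominates (2.18 vs 1.57).
Se > As: Se lies to the right of As in period 4, so the across-period effect alone puts Se higher.
Br > Se: Br lies to the right of Se in period 4, so the across-period effect alone puts Br higher.
F > Br: they share group 17; the group trend gives F the larger value.
Tabulated electronegativity (Pauling): Be 1.57, F 3.98, As 2.18, Se 2.55, Br 2.96.
So from lowest to highest: Be < As < Se < Br < F.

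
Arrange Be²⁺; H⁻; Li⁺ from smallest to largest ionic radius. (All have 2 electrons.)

All of these have 2 electrons, so size is governed by nuclear charge alone: the more protons, the stronger the pull on the same electron cloud, and the smaller the ion.
Nuclear charges: Be²⁺ (Z=4), Li⁺ (Z=3), H⁻ (Z=1).
Smallest to largest: Be²⁺ < Li⁺ < H⁻.

Be²⁺ < Li⁺ < H⁻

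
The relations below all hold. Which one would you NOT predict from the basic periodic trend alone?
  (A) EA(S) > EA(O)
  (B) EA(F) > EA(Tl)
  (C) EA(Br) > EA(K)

The general trend: electron affinity increases across a period and decreases down a group.
(A) S (period 3, group 16) vs O (period 2, group 16): the stated order contradicts the simple trend.
(B) F (period 2, group 17) vs Tl (period 6, group 13): the stated order agrees with the simple trend.
(C) Br (period 4, group 17) vs K (period 4, group 1): the stated order agrees with the simple trend.
The exception is (A): the compact 2p subshell of O repels the added electron more than S's larger 3p does.

(A)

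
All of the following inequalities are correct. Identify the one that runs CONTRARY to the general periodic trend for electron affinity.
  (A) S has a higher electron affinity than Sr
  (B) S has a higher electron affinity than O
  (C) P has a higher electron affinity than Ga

(B)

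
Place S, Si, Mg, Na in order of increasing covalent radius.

Moving right in a period, electrons are added to the same shell under a stronger nuclear pull, so atoms get smaller; moving down, a new shell is opened and atoms get larger.
All lie in period 3, so atomic radius increases right to left.
So from smallest to largest: S < Si < Mg < Na.

S < Si < Mg < Na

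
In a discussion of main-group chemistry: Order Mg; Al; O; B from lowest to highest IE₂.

Mg, Al, B, O

IE_2 is the cost of taking one more electron from the +1 cation: Mg⁺ still has 1 valence electron; Al⁺ still has 2 valence electrons; O⁺ still has 5 valence electrons; B⁺ still has 2 valence electrons.
All are still removing valence electrons, so compare the +1 ions as you would atoms: IE_2 generally rises across a period (higher Z_eff) and falls down a group (larger shell), subject to the usual subshell exceptions.
Valence configurations: Mg⁺ [Ne]3s¹, Al⁺ [Ne]3s², O⁺ [He]2s²2p³, B⁺ [He]2s².
The numbers (kJ/mol): Mg 1451, Al 1817, O 3388, B 2427.
Overall IE_2 order: Mg < Al < B < O.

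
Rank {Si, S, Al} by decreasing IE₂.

S > Al > Si

After 1 electron has been removed, what remains? Si⁺ still has 3 valence electrons; S⁺ still has 5 valence electrons; Al⁺ still has 2 valence electrons.
All are still removing valence electrons, so compare the +1 ions as you would atoms: IE_2 generally rises across a period (higher Z_eff) and falls down a group (larger shell), subject to the usual subshell exceptions.
Valence configurations: Si⁺ [Ne]3s²3p¹, S⁺ [Ne]3s²3p³, Al⁺ [Ne]3s².
Si⁺ loses a lone 3p electron whereas Al⁺ must break into a filled 3s² pair, so IE_2(Al) > IE_2(Si) even though Si has the higher nuclear charge.
The numbers (kJ/mol): Si 1577, S 2252, Al 1817.
Overall IE_2 order: Si < Al < S.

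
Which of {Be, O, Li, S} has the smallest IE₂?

Be

After 1 electron has been removed, what remains? Be⁺ still has 1 valence electron; O⁺ still has 5 valence electrons; Li⁺ is the bare [He] core; S⁺ still has 5 valence electrons.
Core electrons are held far more tightly than valence electrons, so Li tops the IE_2 order.
Valence configurations: Be⁺ [He]2s¹, O⁺ [He]2s²2p³, S⁺ [Ne]3s²3p³.
Tabulated IE_2 (kJ/mol): Be 1757, O 3388, Li 7298, S 2252.
Hence IE_2: Be < S < O < Li.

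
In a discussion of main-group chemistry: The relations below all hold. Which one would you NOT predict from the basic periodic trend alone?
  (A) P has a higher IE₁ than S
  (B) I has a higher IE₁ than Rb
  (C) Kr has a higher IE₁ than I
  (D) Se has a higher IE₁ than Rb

The general trend: IE₁ increases across a period and decreases down a group.
(A) P (period 3, group 15) vs S (period 3, group 16): the stated order contradicts the simple trend.
(B) I (period 5, group 17) vs Rb (period 5, group 1): the stated order agrees with the simple trend.
(C) Kr (period 4, group 18) vs I (period 5, group 17): the stated order agrees with the simple trend.
(D) Se (period 4, group 16) vs Rb (period 5, group 1): the stated order agrees with the simple trend.
The exception is (A): S (3p⁴) ionizes more easily than half-filled P (3p³) because the paired 3p electron in S is pushed out by e⁻–e⁻ repulsion.

(A)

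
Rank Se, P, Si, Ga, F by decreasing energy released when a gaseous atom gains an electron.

F, Se, Si, P, Ga

F is in period 2, group 17; Si is in period 3, group 14; P is in period 3, group 15; Ga is in period 4, group 13; Se is in period 4, group 16.
Adding an electron releases more energy for atoms nearer the top right (short of the noble gases).
Neither a single period nor a single group — weigh both effects.
P > Ga: both effects reinforce here, so P is clearly the higher of the two.
Si > P: this pair runs against the simple trend — see the exception note.
Se > Si: period and group pull opposite ways; the across-period shift dominates (195 vs 134 kJ/mol).
F > Se: relative to Se, both the across-period and down-group shifts push F's electron affinity up.
Note the exception: Si has a higher electron affinity than P, contrary to the simple trend — adding an electron to P's half-filled 3p³ is unfavourable, so Si (3p²) has the more exothermic EA.
Approximate values (kJ/mol): F 328, Si 134, P 72, Ga 29, Se 195.
So from highest to lowest: F > Se > Si > P > Ga.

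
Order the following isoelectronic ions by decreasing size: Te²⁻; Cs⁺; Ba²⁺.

Te²⁻ > Cs⁺ > Ba²⁺

All of these have 54 electrons, so size is governed by nuclear charge alone: the more protons, the stronger the pull on the same electron cloud, and the smaller the ion.
Nuclear charges: Ba²⁺ (Z=56), Cs⁺ (Z=55), Te²⁻ (Z=52).
Largest to smallest: Te²⁻ > Cs⁺ > Ba²⁺.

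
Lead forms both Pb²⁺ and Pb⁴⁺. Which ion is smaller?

Both ions have Z = 82 protons, but Pb⁴⁺ has lost more electrons, so its remaining electrons feel a larger effective nuclear charge per electron and are pulled in more tightly.
Higher positive charge → smaller ion, so Pb²⁺ > Pb⁴⁺.

Pb⁴⁺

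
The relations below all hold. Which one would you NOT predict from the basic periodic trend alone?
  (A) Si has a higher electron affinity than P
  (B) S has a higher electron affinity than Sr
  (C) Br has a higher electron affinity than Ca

The general trend: electron affinity increases across a period and decreases down a group.
(A) Si (period 3, group 14) vs P (period 3, group 15): the stated order contradicts the simple trend.
(B) S (period 3, group 16) vs Sr (period 5, group 2): the stated order agrees with the simple trend.
(C) Br (period 4, group 17) vs Ca (period 4, group 2): the stated order agrees with the simple trend.
The exception is (A): adding an electron to P's half-filled 3p³ is unfavourable, so Si (3p²) has the more exothermic EA.

(A)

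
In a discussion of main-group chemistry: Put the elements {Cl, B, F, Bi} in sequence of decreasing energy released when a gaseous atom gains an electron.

Cl, F, Bi, B

B is in period 2, group 13; F is in period 2, group 17; Cl is in period 3, group 17; Bi is in period 6, group 15.
Electron affinity generally becomes more exothermic across a period toward the halogens and less exothermic down a group.
Neither a single period nor a single group — weigh both effects.
Bi > B: period and group pull opposite ways; the across-period shift dominates (91 vs 27 kJ/mol).
F > Bi: both effects reinforce here, so F is clearly the higher of the two.
Cl > F: this pair runs against the simple trend — see the exception note.
Note the exception: Cl has a higher electron affinity than F, contrary to the simple trend — F's small 2p subshell makes the incoming electron feel strong e⁻–e⁻ repulsion, so Cl actually releases more energy on gaining an electron.
For reference (kJ/mol): B 27, F 328, Cl 349, Bi 91.
So from highest to lowest: Cl > F > Bi > B.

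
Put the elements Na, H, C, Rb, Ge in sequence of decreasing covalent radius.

Rb > Na > Ge > C > H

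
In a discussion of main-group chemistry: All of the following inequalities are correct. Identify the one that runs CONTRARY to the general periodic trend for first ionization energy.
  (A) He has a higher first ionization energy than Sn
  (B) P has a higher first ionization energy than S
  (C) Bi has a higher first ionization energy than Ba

(B)

The general trend: first ionization energy increases across a period and decreases down a group.
(A) He (period 1, group 18) vs Sn (period 5, group 14): the stated order agrees with the simple trend.
(B) P (period 3, group 15) vs S (period 3, group 16): the stated order contradicts the simple trend.
(C) Bi (period 6, group 15) vs Ba (period 6, group 2): the stated order agrees with the simple trend.
The exception is (B): S (3p⁴) ionizes more easily than half-filled P (3p³) because the paired 3p electron in S is pushed out by e⁻–e⁻ repulsion.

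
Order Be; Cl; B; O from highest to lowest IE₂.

O > B > Cl > Be

IE_2 is the cost of taking one more electron from the +1 cation: Be⁺ still has 1 valence electron; Cl⁺ still has 6 valence electrons; B⁺ still has 2 valence electrons; O⁺ still has 5 valence electrons.
All are still removing valence electrons, so compare the +1 ions as you would atoms: IE_2 generally rises across a period (higher Z_eff) and falls down a group (larger shell), subject to the usual subshell exceptions.
Valence configurations: Be⁺ [He]2s¹, Cl⁺ [Ne]3s²3p⁴, B⁺ [He]2s², O⁺ [He]2s²2p³.
Approximate IE_2 values (kJ/mol): Be 1757, Cl 2298, B 2427, O 3388.
Hence IE_2: Be < Cl < B < O.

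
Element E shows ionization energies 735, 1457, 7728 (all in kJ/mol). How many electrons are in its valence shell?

Look for the largest jump between consecutive ionization energies: IE3/IE2 ≈ 5.3, far larger than any earlier ratio.
That jump marks the point where a core electron is being removed. So the atom has 2 valence electrons.

2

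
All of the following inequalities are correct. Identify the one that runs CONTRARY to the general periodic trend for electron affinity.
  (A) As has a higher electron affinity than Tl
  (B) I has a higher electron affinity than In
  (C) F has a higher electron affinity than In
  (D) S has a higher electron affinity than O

(D)

The general trend: electron affinity increases across a period and decreases down a group.
(A) As (period 4, group 15) vs Tl (period 6, group 13): the stated order agrees with the simple trend.
(B) I (period 5, group 17) vs In (period 5, group 13): the stated order agrees with the simple trend.
(C) F (period 2, group 17) vs In (period 5, group 13): the stated order agrees with the simple trend.
(D) S (period 3, group 16) vs O (period 2, group 16): the stated order contradicts the simple trend.
The exception is (D): the compact 2p subshell of O repels the added electron more than S's larger 3p does.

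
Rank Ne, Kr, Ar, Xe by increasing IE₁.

Xe, Kr, Ar, Ne

Removing the outermost electron gets harder across a period and easier down a group.
All are in group 18, so first ionization energy increases up the group.
So from lowest to highest: Xe < Kr < Ar < Ne.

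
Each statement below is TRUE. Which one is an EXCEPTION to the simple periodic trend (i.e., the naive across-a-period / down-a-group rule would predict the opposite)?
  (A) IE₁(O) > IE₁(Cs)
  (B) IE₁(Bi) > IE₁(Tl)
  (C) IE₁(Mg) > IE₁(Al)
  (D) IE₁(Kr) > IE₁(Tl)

The general trend: first ionisation energy increases across a period and decreases down a group.
(A) O (period 2, group 16) vs Cs (period 6, group 1): the stated order agrees with the simple trend.
(B) Bi (period 6, group 15) vs Tl (period 6, group 13): the stated order agrees with the simple trend.
(C) Mg (period 3, group 2) vs Al (period 3, group 13): the stated order contradicts the simple trend.
(D) Kr (period 4, group 18) vs Tl (period 6, group 13): the stated order agrees with the simple trend.
The exception is (C): Al's single 3p electron is easier to remove than one from Mg's filled 3s².

(C)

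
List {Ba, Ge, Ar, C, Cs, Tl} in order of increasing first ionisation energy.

Across a period the outer electron is held more tightly (higher IE₁); down a group it sits in a higher shell, more shielded, and comes off more easily.
Neither a single period nor a single group — weigh both effects.
Ba > Cs: both are in period 6; the period trend gives Ba the larger value.
Tl > Ba: both are in period 6; the period trend gives Tl the larger value.
Ge > Tl: relative to Tl, both the across-period and down-group shifts push Ge's first ionization energy up.
C > Ge: C sits above Ge in group 14, so the down-group effect alone puts C higher.
Ar > C: the two effects oppose for this pair; the across-period effect wins (1521 vs 1086 kJ/mol).
Tabulated first ionization energy (kJ/mol): C 1086, Ar 1521, Ge 762, Cs 376, Ba 503, Tl 589.
So from lowest to highest: Cs < Ba < Tl < Ge < C < Ar.

Cs < Ba < Tl < Ge < C < Ar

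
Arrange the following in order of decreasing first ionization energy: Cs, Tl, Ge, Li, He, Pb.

He, Ge, Pb, Tl, Li, Cs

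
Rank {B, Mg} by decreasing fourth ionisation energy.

IE_4 is the cost of taking one more electron from the +3 cation: B³⁺ is the bare [He] core; Mg³⁺ is already 1 electron into the core.
All of these are removing an electron from a noble-gas core or deeper; the smaller core (lower principal quantum number) is held far more tightly, and within a period the higher nuclear charge binds the same core more tightly.
Approximate IE_4 values (kJ/mol): B 25026, Mg 10543.
Hence IE_4: Mg < B.

B > Mg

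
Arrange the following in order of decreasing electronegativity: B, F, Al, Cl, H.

F > Cl > H > B > Al

H is in period 1, group 1; B is in period 2, group 13; F is in period 2, group 17; Al is in period 3, group 13; Cl is in period 3, group 17.
Electronegativity increases across a period and decreases down a group, tracking effective nuclear charge and atomic size.
Neither a single period nor a single group — weigh both effects.
B > Al: they share group 13; the group trend gives B the larger value.
H > B: period and group pull opposite ways; the down-group shift dominates (2.20 vs 2.04).
Cl > H: the two effects oppose for this pair; the across-period effect wins (3.16 vs 2.20).
F > Cl: F sits above Cl in group 17, so the down-group effect alone puts F higher.
For reference (Pauling): H 2.20, B 2.04, F 3.98, Al 1.61, Cl 3.16.
So from highest to lowest: F > Cl > H > B > Al.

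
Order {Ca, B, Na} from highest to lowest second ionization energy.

Na > B > Ca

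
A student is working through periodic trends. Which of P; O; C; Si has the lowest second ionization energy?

After 1 electron has been removed, what remains? P⁺ still has 4 valence electrons; O⁺ still has 5 valence electrons; C⁺ still has 3 valence electrons; Si⁺ still has 3 valence electrons.
All are still removing valence electrons, so compare the +1 ions as you would atoms: IE_2 generally rises across a period (higher Z_eff) and falls down a group (larger shell), subject to the usual subshell exceptions.
Valence configurations: P⁺ [Ne]3s²3p², O⁺ [He]2s²2p³, C⁺ [He]2s²2p¹, Si⁺ [Ne]3s²3p¹.
The numbers (kJ/mol): P 1907, O 3388, C 2353, Si 1577.
So the second ionization energies run Si < P < C < O.

Si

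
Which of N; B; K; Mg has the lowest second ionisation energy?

The second ionization energy removes an electron from the +1 ion. For each element: N⁺ still has 4 valence electrons; B⁺ still has 2 valence electrons; K⁺ is the bare [Ar] core; Mg⁺ still has 1 valence electron.
Core electrons are held far more tightly than valence electrons, so K tops the IE_2 order.
Valence configurations: N⁺ [He]2s²2p², B⁺ [He]2s², Mg⁺ [Ne]3s¹.
The numbers (kJ/mol): N 2856, B 2427, K 3052, Mg 1451.
Putting it together, IE_2: Mg < B < N < K.

Mg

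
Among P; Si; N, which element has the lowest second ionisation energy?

Si

IE_2 is the cost of taking one more electron from the +1 cation: P⁺ still has 4 valence electrons; Si⁺ still has 3 valence electrons; N⁺ still has 4 valence electrons.
All are still removing valence electrons, so compare the +1 ions as you would atoms: IE_2 generally rises across a period (higher Z_eff) and falls down a group (larger shell), subject to the usual subshell exceptions.
Valence configurations: P⁺ [Ne]3s²3p², Si⁺ [Ne]3s²3p¹, N⁺ [He]2s²2p².
Approximate IE_2 values (kJ/mol): P 1907, Si 1577, N 2856.
Hence IE_2: Si < P < N.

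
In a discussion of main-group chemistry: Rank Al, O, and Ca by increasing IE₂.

Ca < Al < O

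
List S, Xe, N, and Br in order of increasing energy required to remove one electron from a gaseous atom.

N is in period 2, group 15; S is in period 3, group 16; Br is in period 4, group 17; Xe is in period 5, group 18.
Across a period the outer electron is held more tightly (higher IE₁); down a group it sits in a higher shell, more shielded, and comes off more easily.
These sit on a diagonal, where the across-period and down-group effects partly cancel.
Br > S: period and group pull opposite ways; the across-period shift dominates (1140 vs 1000 kJ/mol).
Xe > Br: period and group pull opposite ways; the across-period shift dominates (1170 vs 1140 kJ/mol).
N > Xe: the two effects oppose for this pair; the down-group effect wins (1402 vs 1170 kJ/mol).
For reference (kJ/mol): N 1402, S 1000, Br 1140, Xe 1170.
So from lowest to highest: S < Br < Xe < N.

S < Br < Xe < N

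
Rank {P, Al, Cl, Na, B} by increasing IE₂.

IE_2 is the cost of taking one more electron from the +1 cation: P⁺ still has 4 valence electrons; Al⁺ still has 2 valence electrons; Cl⁺ still has 6 valence electrons; Na⁺ is the bare [Ne] core; B⁺ still has 2 valence electrons.
Pulling an electron out of a noble-gas core costs far more than removing a remaining valence electron, so Na sits at the high end of IE_2.
Valence configurations: P⁺ [Ne]3s²3p², Al⁺ [Ne]3s², Cl⁺ [Ne]3s²3p⁴, B⁺ [He]2s².
Approximate IE_2 values (kJ/mol): P 1907, Al 1817, Cl 2298, Na 4562, B 2427.
Hence IE_2: Al < P < Cl < B < Na.

Al < P < Cl < B < Na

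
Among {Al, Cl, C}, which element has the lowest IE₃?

The third ionization energy removes an electron from the +2 ion. For each element: Al²⁺ still has 1 valence electron; Cl²⁺ still has 5 valence electrons; C²⁺ still has 2 valence electrons.
All are still removing valence electrons, so compare the +2 ions as you would atoms: IE_3 generally rises across a period (higher Z_eff) and falls down a group (larger shell), subject to the usual subshell exceptions.
Valence configurations: Al²⁺ [Ne]3s¹, Cl²⁺ [Ne]3s²3p³, C²⁺ [He]2s².
The numbers (kJ/mol): Al 2745, Cl 3822, C 4620.
Overall IE_3 order: Al < Cl < C.

Al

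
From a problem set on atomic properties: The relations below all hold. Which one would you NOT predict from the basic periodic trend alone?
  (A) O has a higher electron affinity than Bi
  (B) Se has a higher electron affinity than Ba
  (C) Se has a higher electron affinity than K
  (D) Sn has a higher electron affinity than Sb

The general trend: electron affinity increases across a period and decreases down a group.
(A) O (period 2, group 16) vs Bi (period 6, group 15): the stated order agrees with the simple trend.
(B) Se (period 4, group 16) vs Ba (period 6, group 2): the stated order agrees with the simple trend.
(C) Se (period 4, group 16) vs K (period 4, group 1): the stated order agrees with the simple trend.
(D) Sn (period 5, group 14) vs Sb (period 5, group 15): the stated order contradicts the simple trend.
The exception is (D): adding an electron to Sb's half-filled 5p³ is unfavourable, so Sn has the more exothermic EA.

(D)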